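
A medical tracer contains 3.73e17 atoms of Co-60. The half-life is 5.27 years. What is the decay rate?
A = λN = 4.906e16 decays/year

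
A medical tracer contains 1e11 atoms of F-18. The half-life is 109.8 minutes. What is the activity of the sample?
A = λN = 6.313e8 decays/minute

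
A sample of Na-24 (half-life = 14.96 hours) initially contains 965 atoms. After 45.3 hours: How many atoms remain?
N = N₀(1/2)^(t/t½) = 118.3 atoms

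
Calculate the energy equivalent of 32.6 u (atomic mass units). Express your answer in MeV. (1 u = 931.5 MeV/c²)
E = mc² = 30370 MeV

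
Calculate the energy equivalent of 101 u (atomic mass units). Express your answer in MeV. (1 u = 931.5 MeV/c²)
E = mc² = 94080 MeV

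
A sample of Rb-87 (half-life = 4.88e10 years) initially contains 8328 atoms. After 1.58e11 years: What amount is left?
N = N₀(1/2)^(t/t½) = 882.9 atoms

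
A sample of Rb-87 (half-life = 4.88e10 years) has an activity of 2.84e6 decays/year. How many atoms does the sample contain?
N = A/λ = 1.999e17 atoms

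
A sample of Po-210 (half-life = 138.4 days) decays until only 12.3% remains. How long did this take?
t = t½ × log₂(N₀/N) = 418.4 days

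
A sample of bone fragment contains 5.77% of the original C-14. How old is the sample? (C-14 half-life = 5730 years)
Age = t½ × log₂(1/ratio) = 23580 years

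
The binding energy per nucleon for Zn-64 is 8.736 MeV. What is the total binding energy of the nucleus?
B.E. = 8.736 × 64 = 559.1 MeV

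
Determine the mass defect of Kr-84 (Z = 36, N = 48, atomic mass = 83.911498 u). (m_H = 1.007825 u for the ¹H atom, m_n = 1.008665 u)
Δm = Z·m_H + N·m_n − M = 0.7861 u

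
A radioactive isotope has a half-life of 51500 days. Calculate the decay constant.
λ = ln(2)/t½ = 1.346e-5 day⁻¹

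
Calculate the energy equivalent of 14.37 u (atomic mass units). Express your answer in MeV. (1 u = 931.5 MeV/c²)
E = mc² = 13390 MeV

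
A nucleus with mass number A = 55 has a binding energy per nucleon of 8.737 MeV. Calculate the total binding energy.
B.E. = 8.737 × 55 = 480.5 MeV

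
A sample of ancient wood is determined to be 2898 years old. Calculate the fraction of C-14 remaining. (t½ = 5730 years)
N/N₀ = (1/2)^(t/t½) = 0.7043 = 70.4%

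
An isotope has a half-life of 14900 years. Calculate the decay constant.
λ = ln(2)/t½ = 4.652e-5 year⁻¹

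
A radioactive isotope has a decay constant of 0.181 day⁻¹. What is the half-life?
t½ = ln(2)/λ = 3.83 days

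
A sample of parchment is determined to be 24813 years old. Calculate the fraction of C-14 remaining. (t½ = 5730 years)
N/N₀ = (1/2)^(t/t½) = 0.04971 = 4.97%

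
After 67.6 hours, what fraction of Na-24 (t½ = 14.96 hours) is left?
N/N₀ = (1/2)^(t/t½) = 0.04362 = 4.36%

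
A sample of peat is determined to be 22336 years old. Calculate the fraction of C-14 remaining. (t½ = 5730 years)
N/N₀ = (1/2)^(t/t½) = 0.06708 = 6.71%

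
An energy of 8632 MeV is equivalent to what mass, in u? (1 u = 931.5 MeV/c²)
m = E/c² = 9.267 u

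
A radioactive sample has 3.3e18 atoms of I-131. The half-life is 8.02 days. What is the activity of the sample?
A = λN = 2.852e17 decays/day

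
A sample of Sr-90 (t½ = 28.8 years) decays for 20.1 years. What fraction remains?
N/N₀ = (1/2)^(t/t½) = 0.6165 = 61.6%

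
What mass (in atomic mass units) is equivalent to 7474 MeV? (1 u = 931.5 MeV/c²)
m = E/c² = 8.024 u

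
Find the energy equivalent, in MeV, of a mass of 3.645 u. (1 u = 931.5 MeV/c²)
E = mc² = 3395 MeV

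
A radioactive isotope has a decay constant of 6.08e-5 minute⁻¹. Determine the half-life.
t½ = ln(2)/λ = 11400 minutes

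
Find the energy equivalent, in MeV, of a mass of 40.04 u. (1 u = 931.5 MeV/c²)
E = mc² = 37300 MeV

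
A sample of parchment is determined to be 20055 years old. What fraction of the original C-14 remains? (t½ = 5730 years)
N/N₀ = (1/2)^(t/t½) = 0.08839 = 8.84%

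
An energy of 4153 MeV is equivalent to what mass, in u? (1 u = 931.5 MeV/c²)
m = E/c² = 4.458 u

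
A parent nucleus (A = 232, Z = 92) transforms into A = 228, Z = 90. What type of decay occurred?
ΔA = -4, ΔZ = -2 ⇒ alpha decay (α)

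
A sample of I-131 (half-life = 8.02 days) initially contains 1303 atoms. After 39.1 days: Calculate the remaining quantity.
N = N₀(1/2)^(t/t½) = 44.39 atoms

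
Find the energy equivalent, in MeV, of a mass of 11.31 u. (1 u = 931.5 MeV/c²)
E = mc² = 10540 MeV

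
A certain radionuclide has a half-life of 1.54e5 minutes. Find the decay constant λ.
λ = ln(2)/t½ = 4.501e-6 minute⁻¹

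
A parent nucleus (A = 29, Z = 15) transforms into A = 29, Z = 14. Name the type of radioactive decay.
ΔA = 0, ΔZ = -1 ⇒ beta-plus decay (β⁺) or electron capture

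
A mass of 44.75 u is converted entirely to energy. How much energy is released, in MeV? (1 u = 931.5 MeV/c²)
E = mc² = 41680 MeV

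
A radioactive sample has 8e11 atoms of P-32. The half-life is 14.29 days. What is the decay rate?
A = λN = 3.88e10 decays/day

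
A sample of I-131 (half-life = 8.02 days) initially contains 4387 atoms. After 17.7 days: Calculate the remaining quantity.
N = N₀(1/2)^(t/t½) = 950.2 atoms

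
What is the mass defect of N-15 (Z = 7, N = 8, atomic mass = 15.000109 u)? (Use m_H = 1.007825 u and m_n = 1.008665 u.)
Δm = Z·m_H + N·m_n − M = 0.124 u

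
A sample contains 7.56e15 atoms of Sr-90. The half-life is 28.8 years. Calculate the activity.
A = λN = 1.82e14 decays/year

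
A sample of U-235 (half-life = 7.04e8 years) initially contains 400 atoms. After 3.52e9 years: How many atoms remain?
N = N₀(1/2)^(t/t½) = 12.5 atoms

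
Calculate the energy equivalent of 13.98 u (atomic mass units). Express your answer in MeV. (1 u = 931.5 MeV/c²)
E = mc² = 13020 MeV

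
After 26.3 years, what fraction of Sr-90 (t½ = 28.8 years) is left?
N/N₀ = (1/2)^(t/t½) = 0.531 = 53.1%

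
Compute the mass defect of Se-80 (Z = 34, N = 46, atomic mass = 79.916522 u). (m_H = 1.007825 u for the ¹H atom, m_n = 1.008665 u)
Δm = Z·m_H + N·m_n − M = 0.7481 u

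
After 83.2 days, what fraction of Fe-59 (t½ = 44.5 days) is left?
N/N₀ = (1/2)^(t/t½) = 0.2736 = 27.4%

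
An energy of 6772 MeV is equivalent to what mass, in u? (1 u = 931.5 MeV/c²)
m = E/c² = 7.27 u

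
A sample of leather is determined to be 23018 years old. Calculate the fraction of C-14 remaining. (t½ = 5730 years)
N/N₀ = (1/2)^(t/t½) = 0.06176 = 6.18%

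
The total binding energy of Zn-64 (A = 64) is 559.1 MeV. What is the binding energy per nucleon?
B.E./A = 559.1/64 = 8.736 MeV/nucleon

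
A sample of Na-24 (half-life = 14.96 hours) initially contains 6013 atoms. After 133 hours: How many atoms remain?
N = N₀(1/2)^(t/t½) = 12.67 atoms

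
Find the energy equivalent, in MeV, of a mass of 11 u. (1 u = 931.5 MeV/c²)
E = mc² = 10250 MeV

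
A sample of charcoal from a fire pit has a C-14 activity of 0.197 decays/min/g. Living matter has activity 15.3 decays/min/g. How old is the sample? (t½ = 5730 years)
Age = t½ × log₂(A₀/A) = 35980 years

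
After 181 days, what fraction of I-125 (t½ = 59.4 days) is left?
N/N₀ = (1/2)^(t/t½) = 0.121 = 12.1%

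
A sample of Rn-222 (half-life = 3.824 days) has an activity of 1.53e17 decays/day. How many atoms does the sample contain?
N = A/λ = 8.441e17 atoms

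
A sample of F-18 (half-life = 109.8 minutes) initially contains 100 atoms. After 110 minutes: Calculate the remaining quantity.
N = N₀(1/2)^(t/t½) = 49.94 atoms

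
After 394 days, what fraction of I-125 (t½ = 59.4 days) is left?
N/N₀ = (1/2)^(t/t½) = 0.01008 = 1.01%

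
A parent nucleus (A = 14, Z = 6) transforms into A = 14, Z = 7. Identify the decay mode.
ΔA = 0, ΔZ = +1 ⇒ beta-minus decay (β⁻)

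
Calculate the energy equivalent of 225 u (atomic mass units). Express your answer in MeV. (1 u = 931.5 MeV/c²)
E = mc² = 2.096e5 MeV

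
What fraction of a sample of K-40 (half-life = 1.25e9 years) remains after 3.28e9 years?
N/N₀ = (1/2)^(t/t½) = 0.1622 = 16.2%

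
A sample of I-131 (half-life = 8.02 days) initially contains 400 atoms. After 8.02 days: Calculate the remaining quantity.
N = N₀(1/2)^(t/t½) = 200 atoms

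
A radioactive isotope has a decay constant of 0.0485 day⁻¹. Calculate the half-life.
t½ = ln(2)/λ = 14.29 days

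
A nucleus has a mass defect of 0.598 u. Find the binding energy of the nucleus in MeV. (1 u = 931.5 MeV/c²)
B.E. = Δm × 931.5 = 557 MeV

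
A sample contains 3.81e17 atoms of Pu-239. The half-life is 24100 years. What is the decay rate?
A = λN = 1.096e13 decays/year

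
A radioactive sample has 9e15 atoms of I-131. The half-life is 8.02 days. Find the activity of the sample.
A = λN = 7.778e14 decays/day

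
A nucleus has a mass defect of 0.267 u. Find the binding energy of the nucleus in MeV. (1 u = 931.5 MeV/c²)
B.E. = Δm × 931.5 = 248.7 MeV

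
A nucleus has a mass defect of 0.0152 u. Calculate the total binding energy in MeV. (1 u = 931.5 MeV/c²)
B.E. = Δm × 931.5 = 14.16 MeV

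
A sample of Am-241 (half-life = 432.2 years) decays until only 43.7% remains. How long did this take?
t = t½ × log₂(N₀/N) = 516.2 years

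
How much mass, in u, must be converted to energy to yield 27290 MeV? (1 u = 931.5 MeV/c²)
m = E/c² = 29.3 u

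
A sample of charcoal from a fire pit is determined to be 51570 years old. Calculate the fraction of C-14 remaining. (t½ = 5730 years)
N/N₀ = (1/2)^(t/t½) = 0.001953 = 0.195%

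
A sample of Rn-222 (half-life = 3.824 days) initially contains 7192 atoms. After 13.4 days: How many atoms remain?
N = N₀(1/2)^(t/t½) = 633.8 atoms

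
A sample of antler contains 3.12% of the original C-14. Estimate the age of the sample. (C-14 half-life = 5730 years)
Age = t½ × log₂(1/ratio) = 28660 years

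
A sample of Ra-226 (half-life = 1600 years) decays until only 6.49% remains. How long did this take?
t = t½ × log₂(N₀/N) = 6313 years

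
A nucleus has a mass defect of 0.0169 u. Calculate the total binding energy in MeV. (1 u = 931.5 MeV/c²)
B.E. = Δm × 931.5 = 15.74 MeV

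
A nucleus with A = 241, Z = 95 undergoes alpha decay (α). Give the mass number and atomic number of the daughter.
Daughter: A = 237, Z = 93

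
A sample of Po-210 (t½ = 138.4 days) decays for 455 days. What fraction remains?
N/N₀ = (1/2)^(t/t½) = 0.1024 = 10.2%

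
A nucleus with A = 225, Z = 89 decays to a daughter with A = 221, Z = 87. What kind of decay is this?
ΔA = -4, ΔZ = -2 ⇒ alpha decay (α)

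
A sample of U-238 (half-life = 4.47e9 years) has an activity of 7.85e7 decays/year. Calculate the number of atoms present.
N = A/λ = 5.062e17 atoms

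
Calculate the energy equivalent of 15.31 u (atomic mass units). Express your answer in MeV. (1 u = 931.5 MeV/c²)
E = mc² = 14260 MeV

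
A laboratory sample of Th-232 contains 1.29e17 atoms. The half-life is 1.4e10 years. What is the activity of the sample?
A = λN = 6.387e6 decays/year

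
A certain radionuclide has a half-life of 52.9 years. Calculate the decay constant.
λ = ln(2)/t½ = 0.0131 year⁻¹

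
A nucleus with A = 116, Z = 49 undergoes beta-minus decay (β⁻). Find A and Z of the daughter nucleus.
Daughter: A = 116, Z = 50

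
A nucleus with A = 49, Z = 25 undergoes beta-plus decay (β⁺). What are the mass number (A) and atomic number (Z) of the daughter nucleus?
Daughter: A = 49, Z = 24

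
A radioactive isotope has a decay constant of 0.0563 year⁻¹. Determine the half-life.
t½ = ln(2)/λ = 12.31 years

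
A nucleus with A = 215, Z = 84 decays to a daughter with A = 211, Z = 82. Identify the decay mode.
ΔA = -4, ΔZ = -2 ⇒ alpha decay (α)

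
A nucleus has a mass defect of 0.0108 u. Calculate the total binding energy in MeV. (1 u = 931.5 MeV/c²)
B.E. = Δm × 931.5 = 10.06 MeV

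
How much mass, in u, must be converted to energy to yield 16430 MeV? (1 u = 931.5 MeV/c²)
m = E/c² = 17.64 u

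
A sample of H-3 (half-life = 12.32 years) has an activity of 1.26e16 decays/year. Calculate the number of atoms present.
N = A/λ = 2.24e17 atoms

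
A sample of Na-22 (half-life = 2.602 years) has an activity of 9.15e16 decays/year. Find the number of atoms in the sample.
N = A/λ = 3.435e17 atoms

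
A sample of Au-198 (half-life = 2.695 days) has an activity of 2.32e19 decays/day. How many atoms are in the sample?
N = A/λ = 9.02e19 atoms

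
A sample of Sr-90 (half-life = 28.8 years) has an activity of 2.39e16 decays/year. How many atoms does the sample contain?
N = A/λ = 9.93e17 atoms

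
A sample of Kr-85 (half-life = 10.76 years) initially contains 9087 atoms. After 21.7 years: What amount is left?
N = N₀(1/2)^(t/t½) = 2246 atoms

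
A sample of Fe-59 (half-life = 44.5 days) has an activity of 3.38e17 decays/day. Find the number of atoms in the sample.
N = A/λ = 2.17e19 atoms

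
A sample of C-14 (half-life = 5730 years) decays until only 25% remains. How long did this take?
t = t½ × log₂(N₀/N) = 11460 years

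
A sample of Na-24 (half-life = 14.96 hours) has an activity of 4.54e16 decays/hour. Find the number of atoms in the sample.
N = A/λ = 9.799e17 atoms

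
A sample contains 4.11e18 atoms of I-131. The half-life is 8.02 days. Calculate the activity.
A = λN = 3.552e17 decays/day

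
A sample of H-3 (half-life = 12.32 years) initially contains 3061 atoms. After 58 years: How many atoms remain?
N = N₀(1/2)^(t/t½) = 117.1 atoms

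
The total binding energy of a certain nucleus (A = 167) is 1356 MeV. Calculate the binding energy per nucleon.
B.E./A = 1356/167 = 8.12 MeV/nucleon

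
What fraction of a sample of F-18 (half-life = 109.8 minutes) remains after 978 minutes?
N/N₀ = (1/2)^(t/t½) = 0.002083 = 0.208%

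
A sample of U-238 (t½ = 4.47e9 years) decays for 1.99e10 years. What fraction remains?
N/N₀ = (1/2)^(t/t½) = 0.04569 = 4.57%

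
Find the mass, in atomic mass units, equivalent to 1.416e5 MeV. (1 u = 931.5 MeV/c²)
m = E/c² = 152 u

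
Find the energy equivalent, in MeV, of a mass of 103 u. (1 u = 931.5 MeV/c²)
E = mc² = 95940 MeV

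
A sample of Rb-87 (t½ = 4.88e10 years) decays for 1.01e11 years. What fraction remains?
N/N₀ = (1/2)^(t/t½) = 0.2382 = 23.8%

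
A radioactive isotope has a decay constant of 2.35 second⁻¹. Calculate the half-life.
t½ = ln(2)/λ = 0.295 seconds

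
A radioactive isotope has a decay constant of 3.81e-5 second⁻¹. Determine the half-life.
t½ = ln(2)/λ = 18190 seconds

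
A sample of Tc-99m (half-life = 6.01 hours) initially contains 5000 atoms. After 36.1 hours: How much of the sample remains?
N = N₀(1/2)^(t/t½) = 77.77 atoms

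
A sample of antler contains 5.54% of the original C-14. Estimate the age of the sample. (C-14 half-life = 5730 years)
Age = t½ × log₂(1/ratio) = 23920 years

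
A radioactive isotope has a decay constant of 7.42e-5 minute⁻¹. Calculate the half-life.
t½ = ln(2)/λ = 9342 minutes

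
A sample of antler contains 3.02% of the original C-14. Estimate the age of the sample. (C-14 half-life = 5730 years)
Age = t½ × log₂(1/ratio) = 28930 years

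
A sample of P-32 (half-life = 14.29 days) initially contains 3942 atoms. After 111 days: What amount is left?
N = N₀(1/2)^(t/t½) = 18.09 atoms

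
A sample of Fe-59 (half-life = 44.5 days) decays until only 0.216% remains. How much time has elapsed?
t = t½ × log₂(N₀/N) = 394 days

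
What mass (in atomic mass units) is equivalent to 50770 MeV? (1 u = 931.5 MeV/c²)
m = E/c² = 54.5 u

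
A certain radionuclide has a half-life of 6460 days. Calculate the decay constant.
λ = ln(2)/t½ = 1.073e-4 day⁻¹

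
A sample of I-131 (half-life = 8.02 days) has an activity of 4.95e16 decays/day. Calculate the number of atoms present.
N = A/λ = 5.727e17 atoms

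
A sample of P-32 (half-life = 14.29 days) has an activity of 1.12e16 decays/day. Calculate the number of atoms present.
N = A/λ = 2.309e17 atoms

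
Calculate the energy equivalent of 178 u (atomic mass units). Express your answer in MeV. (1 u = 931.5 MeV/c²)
E = mc² = 1.658e5 MeV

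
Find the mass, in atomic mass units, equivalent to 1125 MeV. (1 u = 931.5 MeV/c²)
m = E/c² = 1.208 u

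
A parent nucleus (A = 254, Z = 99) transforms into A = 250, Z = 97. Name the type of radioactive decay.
ΔA = -4, ΔZ = -2 ⇒ alpha decay (α)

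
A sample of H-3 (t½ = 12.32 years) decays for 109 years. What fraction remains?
N/N₀ = (1/2)^(t/t½) = 0.002171 = 0.217%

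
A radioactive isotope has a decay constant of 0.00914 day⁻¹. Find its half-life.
t½ = ln(2)/λ = 75.84 days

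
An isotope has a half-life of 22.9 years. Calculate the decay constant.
λ = ln(2)/t½ = 0.03027 year⁻¹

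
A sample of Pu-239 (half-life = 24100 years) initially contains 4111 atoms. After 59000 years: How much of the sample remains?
N = N₀(1/2)^(t/t½) = 753.3 atoms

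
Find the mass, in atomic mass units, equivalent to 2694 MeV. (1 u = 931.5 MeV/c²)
m = E/c² = 2.892 u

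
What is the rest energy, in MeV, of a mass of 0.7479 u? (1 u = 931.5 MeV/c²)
E = mc² = 696.7 MeV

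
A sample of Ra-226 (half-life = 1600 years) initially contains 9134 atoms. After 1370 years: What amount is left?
N = N₀(1/2)^(t/t½) = 5045 atoms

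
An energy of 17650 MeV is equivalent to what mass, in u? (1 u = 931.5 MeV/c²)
m = E/c² = 18.95 u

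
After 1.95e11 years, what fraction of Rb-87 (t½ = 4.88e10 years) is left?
N/N₀ = (1/2)^(t/t½) = 0.06268 = 6.27%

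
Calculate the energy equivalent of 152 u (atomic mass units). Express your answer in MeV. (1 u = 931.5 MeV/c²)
E = mc² = 1.416e5 MeV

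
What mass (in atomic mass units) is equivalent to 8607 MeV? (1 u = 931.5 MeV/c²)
m = E/c² = 9.24 u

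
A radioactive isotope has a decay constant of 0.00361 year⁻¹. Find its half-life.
t½ = ln(2)/λ = 192 years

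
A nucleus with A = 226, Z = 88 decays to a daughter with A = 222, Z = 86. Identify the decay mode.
ΔA = -4, ΔZ = -2 ⇒ alpha decay (α)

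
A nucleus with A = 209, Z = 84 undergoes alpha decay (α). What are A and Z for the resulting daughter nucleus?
Daughter: A = 205, Z = 82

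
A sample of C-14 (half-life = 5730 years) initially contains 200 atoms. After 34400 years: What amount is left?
N = N₀(1/2)^(t/t½) = 3.117 atoms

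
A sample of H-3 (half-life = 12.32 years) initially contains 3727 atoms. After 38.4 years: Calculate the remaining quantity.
N = N₀(1/2)^(t/t½) = 429.6 atoms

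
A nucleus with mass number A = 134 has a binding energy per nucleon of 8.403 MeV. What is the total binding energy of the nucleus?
B.E. = 8.403 × 134 = 1126 MeV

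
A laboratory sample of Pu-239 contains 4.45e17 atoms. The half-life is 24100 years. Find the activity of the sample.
A = λN = 1.28e13 decays/year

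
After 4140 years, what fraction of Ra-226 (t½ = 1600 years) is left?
N/N₀ = (1/2)^(t/t½) = 0.1664 = 16.6%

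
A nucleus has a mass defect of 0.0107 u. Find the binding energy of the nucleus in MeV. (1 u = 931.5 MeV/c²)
B.E. = Δm × 931.5 = 9.967 MeV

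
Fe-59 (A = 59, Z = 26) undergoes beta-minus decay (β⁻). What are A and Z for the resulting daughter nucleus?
Daughter: A = 59, Z = 27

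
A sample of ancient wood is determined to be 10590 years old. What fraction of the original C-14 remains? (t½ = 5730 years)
N/N₀ = (1/2)^(t/t½) = 0.2777 = 27.8%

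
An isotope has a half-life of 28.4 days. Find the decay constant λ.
λ = ln(2)/t½ = 0.02441 day⁻¹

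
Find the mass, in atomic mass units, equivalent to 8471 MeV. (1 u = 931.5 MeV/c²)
m = E/c² = 9.094 u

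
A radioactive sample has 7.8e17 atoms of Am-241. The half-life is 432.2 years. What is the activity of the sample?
A = λN = 1.251e15 decays/year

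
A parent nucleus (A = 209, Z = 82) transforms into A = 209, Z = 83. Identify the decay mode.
ΔA = 0, ΔZ = +1 ⇒ beta-minus decay (β⁻)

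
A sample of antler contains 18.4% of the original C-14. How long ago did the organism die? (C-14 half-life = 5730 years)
Age = t½ × log₂(1/ratio) = 13990 years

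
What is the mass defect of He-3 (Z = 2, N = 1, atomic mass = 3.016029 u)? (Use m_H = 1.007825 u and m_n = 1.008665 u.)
Δm = Z·m_H + N·m_n − M = 0.008286 u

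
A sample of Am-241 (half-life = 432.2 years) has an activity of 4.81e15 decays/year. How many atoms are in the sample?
N = A/λ = 2.999e18 atoms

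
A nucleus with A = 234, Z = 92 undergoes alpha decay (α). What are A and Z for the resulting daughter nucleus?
Daughter: A = 230, Z = 90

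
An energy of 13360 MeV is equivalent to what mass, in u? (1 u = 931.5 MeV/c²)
m = E/c² = 14.34 u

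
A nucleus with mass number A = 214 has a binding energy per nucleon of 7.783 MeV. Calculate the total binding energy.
B.E. = 7.783 × 214 = 1666 MeV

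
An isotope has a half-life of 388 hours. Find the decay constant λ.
λ = ln(2)/t½ = 0.001786 hour⁻¹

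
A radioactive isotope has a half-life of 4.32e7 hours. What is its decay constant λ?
λ = ln(2)/t½ = 1.605e-8 hour⁻¹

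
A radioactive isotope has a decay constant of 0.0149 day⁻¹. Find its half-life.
t½ = ln(2)/λ = 46.52 days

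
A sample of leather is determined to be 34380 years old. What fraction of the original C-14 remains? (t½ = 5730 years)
N/N₀ = (1/2)^(t/t½) = 0.01562 = 1.56%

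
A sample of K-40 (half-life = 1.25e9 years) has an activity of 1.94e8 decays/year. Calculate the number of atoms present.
N = A/λ = 3.499e17 atoms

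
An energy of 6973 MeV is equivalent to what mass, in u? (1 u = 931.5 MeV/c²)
m = E/c² = 7.486 u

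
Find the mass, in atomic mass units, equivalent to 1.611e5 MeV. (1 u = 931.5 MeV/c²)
m = E/c² = 172.9 u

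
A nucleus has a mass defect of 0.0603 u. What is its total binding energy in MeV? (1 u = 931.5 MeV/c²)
B.E. = Δm × 931.5 = 56.17 MeV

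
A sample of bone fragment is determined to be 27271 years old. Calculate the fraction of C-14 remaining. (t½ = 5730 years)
N/N₀ = (1/2)^(t/t½) = 0.03692 = 3.69%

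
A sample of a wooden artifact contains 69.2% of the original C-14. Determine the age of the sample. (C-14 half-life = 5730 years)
Age = t½ × log₂(1/ratio) = 3044 years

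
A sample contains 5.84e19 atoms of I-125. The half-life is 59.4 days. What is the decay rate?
A = λN = 6.815e17 decays/day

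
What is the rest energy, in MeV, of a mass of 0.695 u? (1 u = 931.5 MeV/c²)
E = mc² = 647.4 MeV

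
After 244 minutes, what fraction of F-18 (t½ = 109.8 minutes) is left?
N/N₀ = (1/2)^(t/t½) = 0.2143 = 21.4%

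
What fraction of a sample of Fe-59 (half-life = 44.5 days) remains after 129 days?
N/N₀ = (1/2)^(t/t½) = 0.1341 = 13.4%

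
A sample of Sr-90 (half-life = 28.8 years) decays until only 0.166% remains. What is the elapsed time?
t = t½ × log₂(N₀/N) = 266 years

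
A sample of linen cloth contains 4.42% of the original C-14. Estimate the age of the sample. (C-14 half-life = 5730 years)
Age = t½ × log₂(1/ratio) = 25780 years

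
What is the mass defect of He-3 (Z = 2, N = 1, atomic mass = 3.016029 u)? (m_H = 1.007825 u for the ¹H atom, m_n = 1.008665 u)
Δm = Z·m_H + N·m_n − M = 0.008286 u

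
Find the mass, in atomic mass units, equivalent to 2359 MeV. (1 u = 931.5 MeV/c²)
m = E/c² = 2.532 u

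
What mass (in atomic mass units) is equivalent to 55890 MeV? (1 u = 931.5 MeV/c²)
m = E/c² = 60 u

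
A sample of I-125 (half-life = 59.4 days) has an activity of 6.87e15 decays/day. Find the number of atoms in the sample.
N = A/λ = 5.887e17 atoms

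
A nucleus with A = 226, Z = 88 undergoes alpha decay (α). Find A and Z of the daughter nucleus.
Daughter: A = 222, Z = 86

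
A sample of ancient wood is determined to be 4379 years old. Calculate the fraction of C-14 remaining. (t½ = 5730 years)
N/N₀ = (1/2)^(t/t½) = 0.5888 = 58.9%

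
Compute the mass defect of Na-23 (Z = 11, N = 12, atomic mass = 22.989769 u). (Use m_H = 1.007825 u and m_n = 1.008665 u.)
Δm = Z·m_H + N·m_n − M = 0.2003 u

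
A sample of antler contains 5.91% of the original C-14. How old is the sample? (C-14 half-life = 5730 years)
Age = t½ × log₂(1/ratio) = 23380 years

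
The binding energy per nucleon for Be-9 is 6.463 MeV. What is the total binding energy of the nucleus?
B.E. = 6.463 × 9 = 58.17 MeV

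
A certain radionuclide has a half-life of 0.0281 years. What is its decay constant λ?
λ = ln(2)/t½ = 24.67 year⁻¹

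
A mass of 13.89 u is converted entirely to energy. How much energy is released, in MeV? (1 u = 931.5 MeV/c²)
E = mc² = 12940 MeV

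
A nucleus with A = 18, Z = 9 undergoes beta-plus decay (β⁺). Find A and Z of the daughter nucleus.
Daughter: A = 18, Z = 8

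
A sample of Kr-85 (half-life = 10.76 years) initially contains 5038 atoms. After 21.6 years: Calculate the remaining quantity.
N = N₀(1/2)^(t/t½) = 1253 atoms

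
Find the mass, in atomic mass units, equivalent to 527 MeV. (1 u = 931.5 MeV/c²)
m = E/c² = 0.5658 u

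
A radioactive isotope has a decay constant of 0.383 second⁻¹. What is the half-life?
t½ = ln(2)/λ = 1.81 seconds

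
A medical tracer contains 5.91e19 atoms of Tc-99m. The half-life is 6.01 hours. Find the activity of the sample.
A = λN = 6.816e18 decays/hour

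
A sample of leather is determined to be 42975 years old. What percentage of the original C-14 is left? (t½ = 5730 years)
N/N₀ = (1/2)^(t/t½) = 0.005524 = 0.552%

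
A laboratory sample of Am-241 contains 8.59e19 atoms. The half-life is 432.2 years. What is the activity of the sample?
A = λN = 1.378e17 decays/year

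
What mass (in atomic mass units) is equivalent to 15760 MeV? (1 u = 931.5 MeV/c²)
m = E/c² = 16.92 u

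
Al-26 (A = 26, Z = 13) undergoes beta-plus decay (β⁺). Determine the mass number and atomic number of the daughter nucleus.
Daughter: A = 26, Z = 12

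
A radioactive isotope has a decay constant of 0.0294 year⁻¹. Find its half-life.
t½ = ln(2)/λ = 23.58 years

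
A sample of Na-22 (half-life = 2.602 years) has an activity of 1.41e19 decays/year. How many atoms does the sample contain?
N = A/λ = 5.293e19 atoms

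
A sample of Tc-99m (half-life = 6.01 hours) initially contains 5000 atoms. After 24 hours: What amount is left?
N = N₀(1/2)^(t/t½) = 313.9 atoms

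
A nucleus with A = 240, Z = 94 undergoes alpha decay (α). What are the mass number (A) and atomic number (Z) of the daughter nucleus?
Daughter: A = 236, Z = 92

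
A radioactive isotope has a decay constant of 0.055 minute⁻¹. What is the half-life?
t½ = ln(2)/λ = 12.6 minutes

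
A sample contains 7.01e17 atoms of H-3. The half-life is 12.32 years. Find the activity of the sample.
A = λN = 3.944e16 decays/year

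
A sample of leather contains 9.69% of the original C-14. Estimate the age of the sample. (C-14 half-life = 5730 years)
Age = t½ × log₂(1/ratio) = 19290 years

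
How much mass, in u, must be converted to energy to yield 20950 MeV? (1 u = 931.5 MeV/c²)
m = E/c² = 22.49 u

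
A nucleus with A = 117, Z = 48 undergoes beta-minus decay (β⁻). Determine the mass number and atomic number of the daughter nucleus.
Daughter: A = 117, Z = 49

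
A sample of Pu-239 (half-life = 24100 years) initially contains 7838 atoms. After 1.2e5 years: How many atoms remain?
N = N₀(1/2)^(t/t½) = 248.5 atoms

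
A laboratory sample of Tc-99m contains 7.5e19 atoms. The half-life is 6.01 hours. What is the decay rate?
A = λN = 8.65e18 decays/hour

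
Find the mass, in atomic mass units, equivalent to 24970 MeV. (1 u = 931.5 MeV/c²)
m = E/c² = 26.81 u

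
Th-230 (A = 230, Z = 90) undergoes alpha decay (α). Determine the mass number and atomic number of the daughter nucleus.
Daughter: A = 226, Z = 88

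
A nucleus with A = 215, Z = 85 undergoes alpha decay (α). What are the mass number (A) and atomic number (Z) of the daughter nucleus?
Daughter: A = 211, Z = 83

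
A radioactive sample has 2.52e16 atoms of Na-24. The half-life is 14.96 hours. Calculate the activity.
A = λN = 1.168e15 decays/hour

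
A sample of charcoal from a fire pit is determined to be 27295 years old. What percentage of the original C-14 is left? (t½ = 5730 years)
N/N₀ = (1/2)^(t/t½) = 0.03682 = 3.68%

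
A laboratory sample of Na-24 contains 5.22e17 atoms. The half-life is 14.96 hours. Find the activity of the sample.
A = λN = 2.419e16 decays/hour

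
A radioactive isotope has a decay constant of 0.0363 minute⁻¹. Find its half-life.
t½ = ln(2)/λ = 19.09 minutes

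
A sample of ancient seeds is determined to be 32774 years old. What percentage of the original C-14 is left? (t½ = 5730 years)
N/N₀ = (1/2)^(t/t½) = 0.01898 = 1.9%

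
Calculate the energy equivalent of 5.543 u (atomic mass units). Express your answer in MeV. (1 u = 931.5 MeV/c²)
E = mc² = 5163 MeV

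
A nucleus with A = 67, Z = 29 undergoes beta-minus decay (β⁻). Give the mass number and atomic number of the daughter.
Daughter: A = 67, Z = 30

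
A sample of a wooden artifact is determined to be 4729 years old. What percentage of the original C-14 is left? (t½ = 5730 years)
N/N₀ = (1/2)^(t/t½) = 0.5644 = 56.4%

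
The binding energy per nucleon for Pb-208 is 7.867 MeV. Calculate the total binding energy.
B.E. = 7.867 × 208 = 1636 MeV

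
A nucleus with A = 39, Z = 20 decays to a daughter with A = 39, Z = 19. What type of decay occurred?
ΔA = 0, ΔZ = -1 ⇒ beta-plus decay (β⁺) or electron capture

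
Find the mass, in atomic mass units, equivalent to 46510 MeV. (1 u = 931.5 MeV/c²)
m = E/c² = 49.93 u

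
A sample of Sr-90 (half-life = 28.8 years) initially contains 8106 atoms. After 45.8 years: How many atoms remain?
N = N₀(1/2)^(t/t½) = 2692 atoms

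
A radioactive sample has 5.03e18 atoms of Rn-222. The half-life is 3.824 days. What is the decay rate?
A = λN = 9.117e17 decays/day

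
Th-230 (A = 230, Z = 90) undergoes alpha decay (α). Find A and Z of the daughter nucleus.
Daughter: A = 226, Z = 88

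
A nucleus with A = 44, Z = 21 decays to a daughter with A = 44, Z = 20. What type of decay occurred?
ΔA = 0, ΔZ = -1 ⇒ beta-plus decay (β⁺) or electron capture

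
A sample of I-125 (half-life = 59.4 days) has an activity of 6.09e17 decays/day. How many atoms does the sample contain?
N = A/λ = 5.219e19 atoms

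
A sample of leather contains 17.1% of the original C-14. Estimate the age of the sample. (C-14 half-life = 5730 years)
Age = t½ × log₂(1/ratio) = 14600 years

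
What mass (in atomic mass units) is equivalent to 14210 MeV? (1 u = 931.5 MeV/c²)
m = E/c² = 15.25 u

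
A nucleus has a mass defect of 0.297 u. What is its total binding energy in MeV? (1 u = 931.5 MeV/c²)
B.E. = Δm × 931.5 = 276.7 MeV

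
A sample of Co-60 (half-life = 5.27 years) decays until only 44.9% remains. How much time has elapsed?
t = t½ × log₂(N₀/N) = 6.088 years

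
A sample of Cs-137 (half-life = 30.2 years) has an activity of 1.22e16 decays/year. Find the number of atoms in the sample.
N = A/λ = 5.315e17 atoms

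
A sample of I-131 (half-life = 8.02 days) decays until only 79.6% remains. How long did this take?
t = t½ × log₂(N₀/N) = 2.64 days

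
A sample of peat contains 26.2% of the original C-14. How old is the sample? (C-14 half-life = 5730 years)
Age = t½ × log₂(1/ratio) = 11070 years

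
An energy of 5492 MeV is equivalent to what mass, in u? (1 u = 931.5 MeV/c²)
m = E/c² = 5.896 u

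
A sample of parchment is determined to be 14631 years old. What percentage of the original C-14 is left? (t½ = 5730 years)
N/N₀ = (1/2)^(t/t½) = 0.1704 = 17%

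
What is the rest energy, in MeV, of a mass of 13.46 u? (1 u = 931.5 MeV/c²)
E = mc² = 12540 MeV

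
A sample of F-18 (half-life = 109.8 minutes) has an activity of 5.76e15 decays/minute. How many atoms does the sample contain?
N = A/λ = 9.124e17 atoms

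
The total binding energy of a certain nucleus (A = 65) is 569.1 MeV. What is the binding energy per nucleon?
B.E./A = 569.1/65 = 8.755 MeV/nucleon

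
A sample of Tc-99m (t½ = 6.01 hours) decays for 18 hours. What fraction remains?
N/N₀ = (1/2)^(t/t½) = 0.1254 = 12.5%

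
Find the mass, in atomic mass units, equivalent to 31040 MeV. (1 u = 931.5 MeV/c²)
m = E/c² = 33.32 u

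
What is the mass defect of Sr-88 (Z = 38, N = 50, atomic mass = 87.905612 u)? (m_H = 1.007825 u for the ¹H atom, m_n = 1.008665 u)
Δm = Z·m_H + N·m_n − M = 0.825 u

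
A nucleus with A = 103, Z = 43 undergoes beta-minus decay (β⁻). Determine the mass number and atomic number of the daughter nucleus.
Daughter: A = 103, Z = 44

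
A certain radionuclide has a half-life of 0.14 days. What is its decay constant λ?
λ = ln(2)/t½ = 4.951 day⁻¹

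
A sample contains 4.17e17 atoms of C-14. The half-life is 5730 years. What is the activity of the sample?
A = λN = 5.044e13 decays/year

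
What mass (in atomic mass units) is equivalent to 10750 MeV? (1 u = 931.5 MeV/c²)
m = E/c² = 11.54 u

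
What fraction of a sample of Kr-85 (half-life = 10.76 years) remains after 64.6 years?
N/N₀ = (1/2)^(t/t½) = 0.01558 = 1.56%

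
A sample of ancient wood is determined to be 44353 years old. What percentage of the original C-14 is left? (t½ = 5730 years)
N/N₀ = (1/2)^(t/t½) = 0.004676 = 0.468%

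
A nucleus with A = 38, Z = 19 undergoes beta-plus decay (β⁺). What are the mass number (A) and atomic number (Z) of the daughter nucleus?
Daughter: A = 38, Z = 18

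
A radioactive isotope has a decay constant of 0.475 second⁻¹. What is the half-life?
t½ = ln(2)/λ = 1.459 seconds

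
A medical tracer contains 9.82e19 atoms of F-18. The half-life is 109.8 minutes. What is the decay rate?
A = λN = 6.199e17 decays/minute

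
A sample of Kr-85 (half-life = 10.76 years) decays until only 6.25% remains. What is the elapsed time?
t = t½ × log₂(N₀/N) = 43.04 years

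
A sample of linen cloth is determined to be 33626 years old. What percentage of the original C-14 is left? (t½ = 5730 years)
N/N₀ = (1/2)^(t/t½) = 0.01712 = 1.71%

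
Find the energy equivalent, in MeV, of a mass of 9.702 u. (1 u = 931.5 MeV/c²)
E = mc² = 9037 MeV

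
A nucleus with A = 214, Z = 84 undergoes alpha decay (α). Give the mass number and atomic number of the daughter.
Daughter: A = 210, Z = 82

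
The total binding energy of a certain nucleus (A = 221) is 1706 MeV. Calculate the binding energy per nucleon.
B.E./A = 1706/221 = 7.719 MeV/nucleon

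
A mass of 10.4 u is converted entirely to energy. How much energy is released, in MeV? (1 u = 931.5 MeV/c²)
E = mc² = 9688 MeV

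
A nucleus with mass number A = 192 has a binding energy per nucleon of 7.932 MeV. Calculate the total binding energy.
B.E. = 7.932 × 192 = 1523 MeV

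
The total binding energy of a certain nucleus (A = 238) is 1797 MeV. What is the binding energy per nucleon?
B.E./A = 1797/238 = 7.55 MeV/nucleon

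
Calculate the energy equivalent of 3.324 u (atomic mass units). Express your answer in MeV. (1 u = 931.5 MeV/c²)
E = mc² = 3096 MeV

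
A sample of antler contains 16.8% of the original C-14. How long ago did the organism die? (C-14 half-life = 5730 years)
Age = t½ × log₂(1/ratio) = 14750 years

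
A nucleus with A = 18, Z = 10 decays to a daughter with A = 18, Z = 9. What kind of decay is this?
ΔA = 0, ΔZ = -1 ⇒ beta-plus decay (β⁺) or electron capture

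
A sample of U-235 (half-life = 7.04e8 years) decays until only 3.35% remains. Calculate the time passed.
t = t½ × log₂(N₀/N) = 3.449e9 years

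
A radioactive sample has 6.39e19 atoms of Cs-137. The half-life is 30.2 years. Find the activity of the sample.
A = λN = 1.467e18 decays/year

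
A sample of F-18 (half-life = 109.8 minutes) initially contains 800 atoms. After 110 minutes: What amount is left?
N = N₀(1/2)^(t/t½) = 399.5 atoms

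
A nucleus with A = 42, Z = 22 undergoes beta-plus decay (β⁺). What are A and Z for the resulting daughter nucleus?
Daughter: A = 42, Z = 21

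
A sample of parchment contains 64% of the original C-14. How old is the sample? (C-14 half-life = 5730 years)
Age = t½ × log₂(1/ratio) = 3689 years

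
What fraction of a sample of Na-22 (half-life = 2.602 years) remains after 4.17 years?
N/N₀ = (1/2)^(t/t½) = 0.3293 = 32.9%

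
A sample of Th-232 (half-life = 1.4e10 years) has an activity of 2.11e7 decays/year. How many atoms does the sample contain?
N = A/λ = 4.262e17 atoms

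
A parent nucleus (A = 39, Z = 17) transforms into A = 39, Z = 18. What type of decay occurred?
ΔA = 0, ΔZ = +1 ⇒ beta-minus decay (β⁻)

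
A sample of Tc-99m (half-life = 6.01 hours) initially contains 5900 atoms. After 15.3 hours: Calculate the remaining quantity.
N = N₀(1/2)^(t/t½) = 1010 atoms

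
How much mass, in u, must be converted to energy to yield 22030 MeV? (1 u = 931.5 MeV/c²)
m = E/c² = 23.65 u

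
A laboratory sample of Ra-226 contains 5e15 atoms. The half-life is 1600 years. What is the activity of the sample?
A = λN = 2.166e12 decays/year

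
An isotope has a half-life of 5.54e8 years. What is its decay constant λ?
λ = ln(2)/t½ = 1.251e-9 year⁻¹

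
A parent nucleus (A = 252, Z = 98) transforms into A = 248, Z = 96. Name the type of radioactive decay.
ΔA = -4, ΔZ = -2 ⇒ alpha decay (α)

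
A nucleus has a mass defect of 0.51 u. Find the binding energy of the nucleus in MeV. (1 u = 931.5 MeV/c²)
B.E. = Δm × 931.5 = 475.1 MeV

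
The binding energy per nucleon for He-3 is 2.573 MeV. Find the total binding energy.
B.E. = 2.573 × 3 = 7.719 MeV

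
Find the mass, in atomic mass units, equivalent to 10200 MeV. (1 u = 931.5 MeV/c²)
m = E/c² = 10.95 u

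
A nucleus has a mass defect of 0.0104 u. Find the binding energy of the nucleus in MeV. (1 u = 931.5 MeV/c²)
B.E. = Δm × 931.5 = 9.688 MeV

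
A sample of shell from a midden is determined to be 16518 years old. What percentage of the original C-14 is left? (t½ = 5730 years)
N/N₀ = (1/2)^(t/t½) = 0.1356 = 13.6%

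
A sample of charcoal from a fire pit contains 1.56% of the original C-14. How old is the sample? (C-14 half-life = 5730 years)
Age = t½ × log₂(1/ratio) = 34390 years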